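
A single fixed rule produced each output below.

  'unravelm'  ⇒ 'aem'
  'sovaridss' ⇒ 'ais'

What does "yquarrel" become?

arl

The rule is to delete the first 2 characters, then keep every other character starting from the second (positions 2nd, 4th, 6th, ...).
Applying both steps to "yquarrel": "uarrel", then "arl".
(Check on "unravelm": → "ravelm" → "aem" ✓)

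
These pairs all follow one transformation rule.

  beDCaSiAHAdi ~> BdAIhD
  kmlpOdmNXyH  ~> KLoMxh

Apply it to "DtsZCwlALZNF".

Rule — keep every other character starting from the first (positions 1st, 3rd, 5th, ...), then flip the case of every letter.
On "DtsZCwlALZNF": the first step gives "DsClLN", and the second then gives "dScLln".
(Check on "kmlpOdmNXyH": → "klOmXH" → "KLoMxh" ✓)

dScLln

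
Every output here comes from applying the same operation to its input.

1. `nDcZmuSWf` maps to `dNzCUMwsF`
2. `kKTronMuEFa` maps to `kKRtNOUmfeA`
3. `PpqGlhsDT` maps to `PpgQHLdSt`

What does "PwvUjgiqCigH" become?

WpuVGJQIIchG

What's happening: flip the case of every letter, then swap each adjacent pair of characters (1↔2, 3↔4, ...).
Doing the same to "PwvUjgiqCigH": "WpuVGJQIIchG".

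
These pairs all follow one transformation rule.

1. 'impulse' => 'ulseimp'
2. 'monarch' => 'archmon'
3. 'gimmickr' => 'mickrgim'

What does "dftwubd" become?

Each output is the input with this applied: move the first 3 characters to the end (rotate left by 3).
For "dftwubd" the result is "wubddft".

wubddft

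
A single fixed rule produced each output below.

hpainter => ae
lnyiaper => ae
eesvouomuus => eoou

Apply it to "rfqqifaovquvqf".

iau

What's happening: keep every other character starting from the first (positions 1st, 3rd, 5th, ...), then keep only the vowels.
On "rfqqifaovquvqf": the first step gives "rqiavuq", and the second then gives "iau".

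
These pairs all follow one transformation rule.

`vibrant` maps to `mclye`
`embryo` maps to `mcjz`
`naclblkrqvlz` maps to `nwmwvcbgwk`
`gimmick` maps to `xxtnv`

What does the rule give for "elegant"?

prlye

Rule — delete the first 2 characters, then shift every letter 11 places forward in the alphabet (wrapping around).
For "elegant", step one produces "egant"; step two turns that into "prlye".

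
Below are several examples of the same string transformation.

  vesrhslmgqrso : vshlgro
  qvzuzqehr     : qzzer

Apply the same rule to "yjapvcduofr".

yavdor

The transformation: keep every other character starting from the first (positions 1st, 3rd, 5th, ...).
For "yjapvcduofr" the result is "yavdor".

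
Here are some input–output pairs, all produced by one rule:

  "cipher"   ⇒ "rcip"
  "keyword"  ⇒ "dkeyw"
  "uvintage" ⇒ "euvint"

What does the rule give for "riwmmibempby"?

In each case the input is transformed by: move the last 3 characters to the front (rotate right by 3), then delete the first 2 characters.
Applying both steps to "riwmmibempby": "pbyriwmmibem", then "yriwmmibem".

yriwmmibem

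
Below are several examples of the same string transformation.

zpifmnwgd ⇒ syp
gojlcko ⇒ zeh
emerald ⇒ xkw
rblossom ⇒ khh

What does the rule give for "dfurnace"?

In each case the input is transformed by: shift every letter 7 places backward in the alphabet (wrapping around), then keep one character in every 3, starting at position 1 (positions 1st, 4th, 7th, ...).
Starting from "dfurnace": after the first operation, "wynkgtvx"; after the second, "wkv".

wkv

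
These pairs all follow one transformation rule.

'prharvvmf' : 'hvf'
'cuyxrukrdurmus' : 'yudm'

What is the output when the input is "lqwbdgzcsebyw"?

wgsy

In each case the input is transformed by: keep one character in every 3, starting at position 3 (positions 3rd, 6th, 9th, ...).
Doing the same to "lqwbdgzcsebyw": "wgsy".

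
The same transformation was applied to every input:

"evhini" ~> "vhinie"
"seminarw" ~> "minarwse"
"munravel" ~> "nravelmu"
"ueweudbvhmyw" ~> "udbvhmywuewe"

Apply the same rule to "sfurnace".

urnacesf

Looking at the pairs, the operation is to move the last 2 characters to the front (rotate right by 2), then swap the front and back halves of the string.
Working it through for "sfurnace": intermediate "cesfurna", final "urnacesf".
(Check on "munravel": → "elmunrav" → "nravelmu" ✓)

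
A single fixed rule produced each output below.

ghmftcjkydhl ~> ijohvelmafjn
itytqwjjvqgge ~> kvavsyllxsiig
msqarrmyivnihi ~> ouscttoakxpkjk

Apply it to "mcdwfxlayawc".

The rule is to shift every letter 2 places forward in the alphabet (wrapping around).
"mcdwfxlayawc" → "oefyhzncacye".

oefyhzncacye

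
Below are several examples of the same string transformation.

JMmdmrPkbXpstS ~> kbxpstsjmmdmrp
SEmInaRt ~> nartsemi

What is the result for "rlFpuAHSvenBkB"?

Each output is the input with this applied: swap the front and back halves of the string, then convert every letter to lowercase.
Applying both steps to "rlFpuAHSvenBkB": "SvenBkBrlFpuAH", then "svenbkbrlfpuah".

svenbkbrlfpuah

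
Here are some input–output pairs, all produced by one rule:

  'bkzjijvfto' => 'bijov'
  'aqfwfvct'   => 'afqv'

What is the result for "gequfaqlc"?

Rule — sort the characters into alphabetical order, then keep every other character starting from the first (positions 1st, 3rd, 5th, ...).
On "gequfaqlc" that produces "aegqu".

aegqu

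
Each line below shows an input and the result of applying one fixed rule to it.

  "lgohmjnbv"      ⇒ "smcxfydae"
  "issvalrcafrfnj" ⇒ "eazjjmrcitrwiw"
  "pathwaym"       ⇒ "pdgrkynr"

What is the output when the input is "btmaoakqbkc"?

btskdrfrbhs

The pattern: shift every letter 9 places backward in the alphabet (wrapping around), then move the last 2 characters to the front (rotate right by 2).
Working it through for "btmaoakqbkc": intermediate "skdrfrbhsbt", final "btskdrfrbhs".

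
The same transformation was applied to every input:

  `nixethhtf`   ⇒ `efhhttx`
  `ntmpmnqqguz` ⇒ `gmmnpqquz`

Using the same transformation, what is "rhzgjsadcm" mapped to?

acdgjmsz

What's happening: delete the first 2 characters, then sort the characters into alphabetical order.
For "rhzgjsadcm", step one produces "zgjsadcm"; step two turns that into "acdgjmsz".
(Check on "nixethhtf": → "xethhtf" → "efhhttx" ✓)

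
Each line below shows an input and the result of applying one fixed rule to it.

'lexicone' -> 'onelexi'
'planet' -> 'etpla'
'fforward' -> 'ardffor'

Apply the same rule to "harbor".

orhar

Each output is the input with this applied: swap the front and back halves of the string, then delete the first character.
Applying both steps to "harbor": "borhar", then "orhar".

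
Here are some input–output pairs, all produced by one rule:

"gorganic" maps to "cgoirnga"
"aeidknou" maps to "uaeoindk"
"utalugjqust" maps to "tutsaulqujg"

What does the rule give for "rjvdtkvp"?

prjvvkdt

In each case the input is transformed by: swap the first and last characters, then take characters alternately from the front and the back (1st, last, 2nd, 2nd-last, ...).
On "rjvdtkvp" that produces "prjvvkdt".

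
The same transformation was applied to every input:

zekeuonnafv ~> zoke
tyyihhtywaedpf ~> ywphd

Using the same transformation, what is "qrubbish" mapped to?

The pattern: sort the characters into reverse alphabetical order, then keep one character in every 3, starting at position 1 (positions 1st, 4th, 7th, ...).
Working it through for "qrubbish": intermediate "usrqihbb", final "uqb".
(Check on "tyyihhtywaedpf": → "yyywttpihhfeda" → "ywphd" ✓)

uqb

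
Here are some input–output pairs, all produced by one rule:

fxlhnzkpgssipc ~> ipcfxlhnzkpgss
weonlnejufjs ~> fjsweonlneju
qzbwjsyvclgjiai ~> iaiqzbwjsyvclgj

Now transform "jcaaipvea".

In each case the input is transformed by: move the last 3 characters to the front (rotate right by 3).
For "jcaaipvea" the result is "veajcaaip".

veajcaaip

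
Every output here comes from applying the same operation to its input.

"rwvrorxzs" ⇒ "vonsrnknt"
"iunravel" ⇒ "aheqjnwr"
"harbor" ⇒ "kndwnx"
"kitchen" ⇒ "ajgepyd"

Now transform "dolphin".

ejzkhld

The rule is to move the last 2 characters to the front (rotate right by 2), then shift every letter 4 places backward in the alphabet (wrapping around).
Working it through for "dolphin": intermediate "indolph", final "ejzkhld".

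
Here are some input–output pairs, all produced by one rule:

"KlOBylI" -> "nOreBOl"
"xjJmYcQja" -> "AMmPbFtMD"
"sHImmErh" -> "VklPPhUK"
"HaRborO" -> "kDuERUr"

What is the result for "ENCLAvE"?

Each output is the input with this applied: shift every letter 3 places forward in the alphabet (wrapping around), then flip the case of every letter.
Working it through for "ENCLAvE": intermediate "HQFODyH", final "hqfodYh".

hqfodYh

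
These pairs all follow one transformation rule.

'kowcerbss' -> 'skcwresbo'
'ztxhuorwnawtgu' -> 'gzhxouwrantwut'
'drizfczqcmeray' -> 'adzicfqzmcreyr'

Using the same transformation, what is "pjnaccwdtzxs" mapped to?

Looking at the pairs, the operation is to swap each adjacent pair of characters (1↔2, 3↔4, ...), then swap the first and last characters.
Doing the same to "pjnaccwdtzxs": "xpanccdwztsj".
(Check on "drizfczqcmeray": → "rdzicfqzmcreya" → "adzicfqzmcreyr" ✓)

xpanccdwztsj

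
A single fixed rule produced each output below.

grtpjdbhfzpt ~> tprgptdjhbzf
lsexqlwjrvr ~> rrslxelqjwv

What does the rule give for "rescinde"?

Looking at the pairs, the operation is to swap each adjacent pair of characters (1↔2, 3↔4, ...), then move the last 2 characters to the front (rotate right by 2).
So "rescinde" becomes "edercsni".

edercsni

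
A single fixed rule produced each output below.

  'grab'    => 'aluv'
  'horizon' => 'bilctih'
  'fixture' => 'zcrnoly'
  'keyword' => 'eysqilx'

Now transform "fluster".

zfomnyl

The pattern: shift every letter 6 places backward in the alphabet (wrapping around).
For "fluster" the result is "zfomnyl".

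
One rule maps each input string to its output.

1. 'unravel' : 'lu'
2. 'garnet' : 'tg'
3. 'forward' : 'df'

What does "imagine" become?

ei

The pattern: move the last character to the front, then keep only the first 2 characters.
On "imagine" that produces "ei".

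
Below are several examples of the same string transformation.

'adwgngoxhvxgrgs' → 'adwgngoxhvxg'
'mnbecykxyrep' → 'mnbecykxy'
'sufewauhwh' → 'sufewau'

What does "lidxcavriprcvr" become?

lidxcavripr

Each output is the input with this applied: delete the last 3 characters.
Doing the same to "lidxcavriprcvr": "lidxcavripr".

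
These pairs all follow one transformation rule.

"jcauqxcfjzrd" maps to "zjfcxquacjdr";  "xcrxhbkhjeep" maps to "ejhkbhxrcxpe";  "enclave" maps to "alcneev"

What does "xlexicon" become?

cixelxno

The transformation: move the last 2 characters to the front (rotate right by 2), then reverse the string.
Applying both steps to "xlexicon": "onxlexic", then "cixelxno".
(Check on "enclave": → "veencla" → "alcneev" ✓)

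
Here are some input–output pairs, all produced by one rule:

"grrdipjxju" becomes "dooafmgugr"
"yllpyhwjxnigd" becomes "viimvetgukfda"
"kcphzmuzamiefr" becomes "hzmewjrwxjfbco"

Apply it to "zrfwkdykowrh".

Looking at the pairs, the operation is to shift every letter 3 places backward in the alphabet (wrapping around).
Doing the same to "zrfwkdykowrh": "wocthavhltoe".

wocthavhltoe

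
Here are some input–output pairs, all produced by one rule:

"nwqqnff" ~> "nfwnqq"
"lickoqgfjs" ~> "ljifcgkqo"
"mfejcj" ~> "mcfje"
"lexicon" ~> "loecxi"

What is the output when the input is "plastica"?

pcliats

The transformation: delete the last character, then take characters alternately from the front and the back (1st, last, 2nd, 2nd-last, ...).
Applying both steps to "plastica": "plastic", then "pcliats".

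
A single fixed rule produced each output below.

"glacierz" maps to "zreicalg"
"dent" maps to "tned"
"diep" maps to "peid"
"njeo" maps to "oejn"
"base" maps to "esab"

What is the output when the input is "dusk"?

ksud

The pattern: reverse the string.
"dusk" → "ksud".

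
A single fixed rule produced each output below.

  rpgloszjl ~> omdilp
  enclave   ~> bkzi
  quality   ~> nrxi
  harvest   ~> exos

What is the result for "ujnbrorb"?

rgkyo

The rule is to shift every letter 3 places backward in the alphabet (wrapping around), then delete the last 3 characters.
Applying both steps to "ujnbrorb": "rgkyoloy", then "rgkyo".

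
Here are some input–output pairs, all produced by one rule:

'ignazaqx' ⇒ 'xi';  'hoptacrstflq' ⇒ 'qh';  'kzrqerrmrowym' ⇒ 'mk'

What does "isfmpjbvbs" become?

si

The transformation: move the first character to the end, then keep only the last 2 characters.
Working it through for "isfmpjbvbs": intermediate "sfmpjbvbsi", final "si".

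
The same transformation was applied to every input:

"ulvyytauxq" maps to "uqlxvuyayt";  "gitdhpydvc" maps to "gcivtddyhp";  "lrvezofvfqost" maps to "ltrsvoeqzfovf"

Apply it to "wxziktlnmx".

The transformation: take characters alternately from the front and the back (1st, last, 2nd, 2nd-last, ...).
So "wxziktlnmx" becomes "wxxmznilkt".

wxxmznilkt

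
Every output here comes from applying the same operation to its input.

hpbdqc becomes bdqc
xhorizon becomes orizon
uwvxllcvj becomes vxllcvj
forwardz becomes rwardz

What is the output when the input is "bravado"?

Rule — delete the first 2 characters.
So "bravado" becomes "avado".

avado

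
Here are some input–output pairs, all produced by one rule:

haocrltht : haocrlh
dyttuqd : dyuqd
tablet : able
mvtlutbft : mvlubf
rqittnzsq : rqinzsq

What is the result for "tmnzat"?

mnza

The transformation: remove every "t".
For "tmnzat" the result is "mnza".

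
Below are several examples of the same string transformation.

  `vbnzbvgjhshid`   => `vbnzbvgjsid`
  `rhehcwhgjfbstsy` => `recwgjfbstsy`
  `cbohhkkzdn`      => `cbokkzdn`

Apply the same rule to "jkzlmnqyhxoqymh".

Rule — remove every "h".
Applying that to "jkzlmnqyhxoqymh" gives "jkzlmnqyxoqym".

jkzlmnqyxoqym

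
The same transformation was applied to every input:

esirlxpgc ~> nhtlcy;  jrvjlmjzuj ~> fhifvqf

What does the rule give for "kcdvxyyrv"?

In each case the input is transformed by: shift every letter 4 places backward in the alphabet (wrapping around), then delete the first 3 characters.
Applying both steps to "kcdvxyyrv": "gyzrtuunr", then "rtuunr".
(Check on "jrvjlmjzuj": → "fnrfhifvqf" → "fhifvqf" ✓)

rtuunr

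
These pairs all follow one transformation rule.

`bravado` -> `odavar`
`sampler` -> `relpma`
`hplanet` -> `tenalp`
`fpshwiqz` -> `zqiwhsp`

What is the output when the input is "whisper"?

repsih

The rule is to delete the first character, then reverse the string.
"whisper" → "hisper" → "repsih".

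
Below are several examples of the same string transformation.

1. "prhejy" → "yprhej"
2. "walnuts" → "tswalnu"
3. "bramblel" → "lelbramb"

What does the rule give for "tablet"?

Rule — move the first 2 characters to the end (rotate left by 2), then move the first 3 characters to the end (rotate left by 3).
Starting from "tablet": after the first operation, "bletta"; after the second, "ttable".

ttable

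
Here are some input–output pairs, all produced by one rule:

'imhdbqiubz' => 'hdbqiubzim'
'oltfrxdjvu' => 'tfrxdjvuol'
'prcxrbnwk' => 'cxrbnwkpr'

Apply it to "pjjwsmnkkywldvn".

jwsmnkkywldvnpj

What's happening: move the first 2 characters to the end (rotate left by 2).
Applying that to "pjjwsmnkkywldvn" gives "jwsmnkkywldvnpj".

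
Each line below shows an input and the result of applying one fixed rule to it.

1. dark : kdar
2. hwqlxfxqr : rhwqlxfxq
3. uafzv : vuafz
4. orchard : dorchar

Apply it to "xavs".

sxav

In each case the input is transformed by: move the last character to the front.
So "xavs" becomes "sxav".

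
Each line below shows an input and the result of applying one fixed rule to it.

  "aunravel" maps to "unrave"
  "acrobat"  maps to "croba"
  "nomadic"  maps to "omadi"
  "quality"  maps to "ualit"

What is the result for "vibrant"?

Looking at the pairs, the operation is to move the first character to the end, then delete the last 2 characters.
"vibrant" → "ibrantv" → "ibran".

ibran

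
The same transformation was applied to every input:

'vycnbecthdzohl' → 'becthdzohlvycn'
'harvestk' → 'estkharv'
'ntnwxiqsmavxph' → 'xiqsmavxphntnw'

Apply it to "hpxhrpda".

The transformation: move the first character to the end, then move the first 3 characters to the end (rotate left by 3).
On "hpxhrpda": the first step gives "pxhrpdah", and the second then gives "rpdahpxh".

rpdahpxh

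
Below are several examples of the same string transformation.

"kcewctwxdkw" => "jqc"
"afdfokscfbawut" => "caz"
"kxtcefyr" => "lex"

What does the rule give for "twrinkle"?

qrk

Rule — shift every letter 6 places forward in the alphabet (wrapping around), then keep only the last 3 characters.
On "twrinkle": the first step gives "zcxotqrk", and the second then gives "qrk".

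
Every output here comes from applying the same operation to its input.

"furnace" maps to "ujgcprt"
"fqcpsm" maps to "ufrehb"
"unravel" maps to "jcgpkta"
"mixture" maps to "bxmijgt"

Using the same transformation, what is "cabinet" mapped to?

rpqxcti

Each output is the input with this applied: shift every letter 11 places backward in the alphabet (wrapping around).
"cabinet" → "rpqxcti".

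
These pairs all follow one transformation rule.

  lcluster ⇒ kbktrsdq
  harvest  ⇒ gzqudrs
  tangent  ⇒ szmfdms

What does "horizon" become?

gnqhynm

Looking at the pairs, the operation is to shift every letter 1 place backward in the alphabet (wrapping around).
On "horizon" that produces "gnqhynm".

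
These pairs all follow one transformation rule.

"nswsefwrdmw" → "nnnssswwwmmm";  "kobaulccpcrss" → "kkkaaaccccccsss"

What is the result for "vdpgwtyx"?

The rule is to keep one character in every 3, starting at position 1 (positions 1st, 4th, 7th, ...), then repeat every character 3 times.
Applying both steps to "vdpgwtyx": "vgy", then "vvvgggyyy".

vvvgggyyy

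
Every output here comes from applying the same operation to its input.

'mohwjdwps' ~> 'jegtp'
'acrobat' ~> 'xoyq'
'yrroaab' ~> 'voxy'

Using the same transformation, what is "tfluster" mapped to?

What's happening: shift every letter 3 places backward in the alphabet (wrapping around), then keep every other character starting from the first (positions 1st, 3rd, 5th, ...).
"tfluster" → "qcirpqbo" → "qipb".

qipb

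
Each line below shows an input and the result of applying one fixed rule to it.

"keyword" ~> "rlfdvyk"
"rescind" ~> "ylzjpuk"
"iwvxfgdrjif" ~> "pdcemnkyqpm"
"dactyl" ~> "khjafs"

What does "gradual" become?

nyhkbhs

The rule is to shift every letter 7 places forward in the alphabet (wrapping around).
On "gradual" that produces "nyhkbhs".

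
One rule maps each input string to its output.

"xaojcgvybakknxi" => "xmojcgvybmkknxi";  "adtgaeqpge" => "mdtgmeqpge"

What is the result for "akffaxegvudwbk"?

The pattern: replace every "a" with "m".
So "akffaxegvudwbk" becomes "mkffmxegvudwbk".

mkffmxegvudwbk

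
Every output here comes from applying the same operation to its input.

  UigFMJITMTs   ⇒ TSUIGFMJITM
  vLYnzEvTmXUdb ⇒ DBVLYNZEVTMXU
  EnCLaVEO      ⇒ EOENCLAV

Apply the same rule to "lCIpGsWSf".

SFLCIPGSW

The transformation: move the last 2 characters to the front (rotate right by 2), then convert every letter to uppercase.
Applying that to "lCIpGsWSf" gives "SFLCIPGSW".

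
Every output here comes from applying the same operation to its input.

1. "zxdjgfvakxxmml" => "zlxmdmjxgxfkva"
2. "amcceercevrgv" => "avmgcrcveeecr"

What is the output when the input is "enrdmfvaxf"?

efnxradvmf

The pattern: take characters alternately from the front and the back (1st, last, 2nd, 2nd-last, ...).
Doing the same to "enrdmfvaxf": "efnxradvmf".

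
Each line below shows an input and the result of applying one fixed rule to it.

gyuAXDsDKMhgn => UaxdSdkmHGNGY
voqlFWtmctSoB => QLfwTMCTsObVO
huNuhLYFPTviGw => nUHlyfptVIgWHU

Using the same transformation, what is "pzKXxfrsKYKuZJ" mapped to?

kxXFRSkykUzjPZ

What's happening: flip the case of every letter, then move the first 2 characters to the end (rotate left by 2).
"pzKXxfrsKYKuZJ" → "kxXFRSkykUzjPZ".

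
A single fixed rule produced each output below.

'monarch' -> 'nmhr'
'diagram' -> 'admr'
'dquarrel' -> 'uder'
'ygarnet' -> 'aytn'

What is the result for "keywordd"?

What's happening: keep every other character starting from the first (positions 1st, 3rd, 5th, ...), then swap each adjacent pair of characters (1↔2, 3↔4, ...).
Doing the same to "keywordd": "ykdo".

ykdo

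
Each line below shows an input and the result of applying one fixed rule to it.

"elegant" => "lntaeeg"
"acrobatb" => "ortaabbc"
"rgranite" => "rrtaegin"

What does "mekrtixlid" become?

Rule — sort the characters into alphabetical order, then move the last 3 characters to the front (rotate right by 3).
On "mekrtixlid": the first step gives "deiiklmrtx", and the second then gives "rtxdeiiklm".

rtxdeiiklm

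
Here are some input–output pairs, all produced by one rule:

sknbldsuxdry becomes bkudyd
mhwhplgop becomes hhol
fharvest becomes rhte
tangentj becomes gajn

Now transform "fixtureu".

tiur

Each output is the input with this applied: keep every other character starting from the second (positions 2nd, 4th, 6th, ...), then swap each adjacent pair of characters (1↔2, 3↔4, ...).
Working it through for "fixtureu": intermediate "itru", final "tiur".
(Check on "sknbldsuxdry": → "kbdudy" → "bkudyd" ✓)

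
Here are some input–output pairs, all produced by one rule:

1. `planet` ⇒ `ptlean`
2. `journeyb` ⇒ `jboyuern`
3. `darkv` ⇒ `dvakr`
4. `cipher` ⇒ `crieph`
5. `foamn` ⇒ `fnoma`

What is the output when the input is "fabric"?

fcaibr

Looking at the pairs, the operation is to take characters alternately from the front and the back (1st, last, 2nd, 2nd-last, ...).
On "fabric" that produces "fcaibr".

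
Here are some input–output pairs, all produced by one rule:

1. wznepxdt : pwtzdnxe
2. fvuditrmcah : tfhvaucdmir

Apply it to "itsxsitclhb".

Looking at the pairs, the operation is to take characters alternately from the front and the back (1st, last, 2nd, 2nd-last, ...), then move the last character to the front.
Starting from "itsxsitclhb": after the first operation, "ibthslxcsti"; after the second, "iibthslxcst".

iibthslxcst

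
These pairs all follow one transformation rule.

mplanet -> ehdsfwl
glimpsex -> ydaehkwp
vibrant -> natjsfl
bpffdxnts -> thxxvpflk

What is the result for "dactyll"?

The pattern: shift every letter 8 places backward in the alphabet (wrapping around).
Doing the same to "dactyll": "vsulqdd".

vsulqdd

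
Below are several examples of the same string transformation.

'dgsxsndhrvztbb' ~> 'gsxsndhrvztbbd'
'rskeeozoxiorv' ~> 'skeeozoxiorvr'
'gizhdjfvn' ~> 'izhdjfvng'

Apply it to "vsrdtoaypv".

srdtoaypvv

What's happening: move the first character to the end.
"vsrdtoaypv" → "srdtoaypvv".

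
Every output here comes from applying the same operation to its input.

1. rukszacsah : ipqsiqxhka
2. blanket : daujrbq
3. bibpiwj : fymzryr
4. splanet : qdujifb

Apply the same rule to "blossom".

In each case the input is transformed by: move the first 3 characters to the end (rotate left by 3), then shift every letter 10 places backward in the alphabet (wrapping around).
Starting from "blossom": after the first operation, "ssomblo"; after the second, "iiecrbe".
(Check on "bibpiwj": → "piwjbib" → "fymzryr" ✓)

iiecrbe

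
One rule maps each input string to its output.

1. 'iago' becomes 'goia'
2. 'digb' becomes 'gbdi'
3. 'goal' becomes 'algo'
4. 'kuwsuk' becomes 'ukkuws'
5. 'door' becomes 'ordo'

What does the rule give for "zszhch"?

chzszh

Rule — move the last 2 characters to the front (rotate right by 2).
For "zszhch" the result is "chzszh".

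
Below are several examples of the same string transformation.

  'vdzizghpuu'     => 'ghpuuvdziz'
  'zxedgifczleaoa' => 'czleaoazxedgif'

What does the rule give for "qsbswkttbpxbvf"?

Rule — swap the front and back halves of the string.
For "qsbswkttbpxbvf" the result is "tbpxbvfqsbswkt".

tbpxbvfqsbswkt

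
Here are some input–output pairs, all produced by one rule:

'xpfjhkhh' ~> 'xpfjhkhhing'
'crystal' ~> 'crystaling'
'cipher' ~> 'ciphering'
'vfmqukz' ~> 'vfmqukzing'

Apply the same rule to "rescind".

rescinding

The pattern: append "ing".
For "rescind" the result is "rescinding".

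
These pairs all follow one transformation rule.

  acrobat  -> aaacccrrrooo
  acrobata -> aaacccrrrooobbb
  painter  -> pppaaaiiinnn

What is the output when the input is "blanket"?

bbblllaaannn

The rule is to delete the last 3 characters, then repeat every character 3 times.
For "blanket" the result is "bbblllaaannn".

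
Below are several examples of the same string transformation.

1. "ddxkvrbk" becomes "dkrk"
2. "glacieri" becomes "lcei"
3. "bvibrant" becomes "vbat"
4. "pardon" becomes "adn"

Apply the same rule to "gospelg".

Rule — keep every other character starting from the second (positions 2nd, 4th, 6th, ...).
Doing the same to "gospelg": "opl".

opl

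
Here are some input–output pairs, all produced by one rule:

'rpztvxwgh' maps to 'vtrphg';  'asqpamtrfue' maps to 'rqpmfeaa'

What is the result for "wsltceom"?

omlec

The rule is to sort the characters into reverse alphabetical order, then delete the first 3 characters.
On "wsltceom": the first step gives "wtsomlec", and the second then gives "omlec".
(Check on "rpztvxwgh": → "zxwvtrphg" → "vtrphg" ✓)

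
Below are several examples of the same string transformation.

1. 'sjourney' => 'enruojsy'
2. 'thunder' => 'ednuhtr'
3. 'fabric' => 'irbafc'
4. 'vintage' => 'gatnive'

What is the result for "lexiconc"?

nocixelc

The pattern: move the last character to the front, then reverse the string.
For "lexiconc", step one produces "clexicon"; step two turns that into "nocixelc".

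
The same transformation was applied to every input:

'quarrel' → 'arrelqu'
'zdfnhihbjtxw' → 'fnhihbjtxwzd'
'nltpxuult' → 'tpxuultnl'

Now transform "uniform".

iformun

In each case the input is transformed by: move the first 2 characters to the end (rotate left by 2).
"uniform" → "iformun".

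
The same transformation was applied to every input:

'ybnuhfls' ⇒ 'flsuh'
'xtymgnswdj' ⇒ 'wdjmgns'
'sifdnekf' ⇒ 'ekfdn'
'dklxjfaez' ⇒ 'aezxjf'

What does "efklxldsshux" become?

huxlxldss

The rule is to delete the first 3 characters, then move the last 3 characters to the front (rotate right by 3).
For "efklxldsshux", step one produces "lxldsshux"; step two turns that into "huxlxldss".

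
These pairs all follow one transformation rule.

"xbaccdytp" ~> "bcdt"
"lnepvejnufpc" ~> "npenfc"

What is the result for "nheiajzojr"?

Each output is the input with this applied: keep every other character starting from the second (positions 2nd, 4th, 6th, ...).
On "nheiajzojr" that produces "hijor".

hijor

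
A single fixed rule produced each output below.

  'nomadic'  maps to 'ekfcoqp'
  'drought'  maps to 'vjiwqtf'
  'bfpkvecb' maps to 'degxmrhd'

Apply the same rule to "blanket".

The transformation: reverse the string, then shift every letter 2 places forward in the alphabet (wrapping around).
Applying both steps to "blanket": "teknalb", then "vgmpcnd".

vgmpcnd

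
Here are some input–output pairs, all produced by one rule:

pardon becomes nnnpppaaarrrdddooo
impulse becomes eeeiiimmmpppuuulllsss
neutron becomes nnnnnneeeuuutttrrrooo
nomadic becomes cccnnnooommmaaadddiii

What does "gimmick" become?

What's happening: move the last character to the front, then repeat every character 3 times.
"gimmick" → "kgimmic" → "kkkgggiiimmmmmmiiiccc".

kkkgggiiimmmmmmiiiccc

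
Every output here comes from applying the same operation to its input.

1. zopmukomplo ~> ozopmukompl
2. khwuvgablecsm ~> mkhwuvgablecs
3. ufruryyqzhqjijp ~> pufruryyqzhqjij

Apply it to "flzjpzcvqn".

nflzjpzcvq

Rule — move the last character to the front.
So "flzjpzcvqn" becomes "nflzjpzcvq".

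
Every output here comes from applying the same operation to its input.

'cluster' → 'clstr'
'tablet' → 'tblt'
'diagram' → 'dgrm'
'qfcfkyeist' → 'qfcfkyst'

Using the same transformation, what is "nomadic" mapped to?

nmdc

Rule — remove every vowel.
"nomadic" → "nmdc".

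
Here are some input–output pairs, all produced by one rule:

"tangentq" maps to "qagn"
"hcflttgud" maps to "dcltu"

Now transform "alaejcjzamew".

wleczm

Each output is the input with this applied: move the last character to the front, then keep every other character starting from the first (positions 1st, 3rd, 5th, ...).
Working it through for "alaejcjzamew": intermediate "walaejcjzame", final "wleczm".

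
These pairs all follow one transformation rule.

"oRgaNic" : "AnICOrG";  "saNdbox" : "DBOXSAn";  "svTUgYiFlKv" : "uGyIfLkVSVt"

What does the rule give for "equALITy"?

alitYEQU

The transformation: flip the case of every letter, then move the first 3 characters to the end (rotate left by 3).
Starting from "equALITy": after the first operation, "EQUalitY"; after the second, "alitYEQU".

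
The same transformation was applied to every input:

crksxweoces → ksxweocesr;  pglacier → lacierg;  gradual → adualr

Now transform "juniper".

niperu

The transformation: delete the first character, then move the first character to the end.
Working it through for "juniper": intermediate "uniper", final "niperu".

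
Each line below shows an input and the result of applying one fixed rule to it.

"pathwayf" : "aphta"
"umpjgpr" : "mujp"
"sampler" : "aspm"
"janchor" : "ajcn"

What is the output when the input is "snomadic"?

Each output is the input with this applied: swap each adjacent pair of characters (1↔2, 3↔4, ...), then delete the last 3 characters.
"snomadic" → "nsmodaci" → "nsmod".

nsmod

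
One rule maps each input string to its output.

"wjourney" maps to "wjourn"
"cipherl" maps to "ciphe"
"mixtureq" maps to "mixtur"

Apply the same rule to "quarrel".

In each case the input is transformed by: delete the last 2 characters.
So "quarrel" becomes "quarr".

quarr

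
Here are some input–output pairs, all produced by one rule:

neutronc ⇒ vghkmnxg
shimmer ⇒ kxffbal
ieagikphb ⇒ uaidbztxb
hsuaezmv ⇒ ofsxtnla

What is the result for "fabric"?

Looking at the pairs, the operation is to reverse the string, then shift every letter 7 places backward in the alphabet (wrapping around).
Working it through for "fabric": intermediate "cirbaf", final "vbkuty".

vbkuty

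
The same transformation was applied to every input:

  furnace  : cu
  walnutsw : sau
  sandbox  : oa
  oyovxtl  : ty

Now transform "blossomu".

mls

Looking at the pairs, the operation is to move the last 3 characters to the front (rotate right by 3), then keep one character in every 3, starting at position 2 (positions 2nd, 5th, 8th, ...).
For "blossomu", step one produces "omubloss"; step two turns that into "mls".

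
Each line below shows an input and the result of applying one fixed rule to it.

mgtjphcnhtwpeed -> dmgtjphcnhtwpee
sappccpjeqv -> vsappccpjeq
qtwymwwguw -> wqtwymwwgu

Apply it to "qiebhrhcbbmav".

vqiebhrhcbbma

Each output is the input with this applied: move the last character to the front.
Applying that to "qiebhrhcbbmav" gives "vqiebhrhcbbma".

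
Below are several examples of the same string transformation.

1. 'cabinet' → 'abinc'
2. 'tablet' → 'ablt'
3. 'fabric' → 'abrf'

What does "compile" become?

ompic

The pattern: delete the last 2 characters, then move the first character to the end.
Applying both steps to "compile": "compi", then "ompic".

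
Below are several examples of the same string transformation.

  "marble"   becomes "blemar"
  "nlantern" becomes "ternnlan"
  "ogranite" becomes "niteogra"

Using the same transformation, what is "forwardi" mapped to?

Rule — swap the front and back halves of the string.
So "forwardi" becomes "ardiforw".

ardiforw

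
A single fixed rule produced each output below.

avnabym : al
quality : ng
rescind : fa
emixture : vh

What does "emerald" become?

Each output is the input with this applied: keep one character in every 3, starting at position 3 (positions 3rd, 6th, 9th, ...), then shift every letter 13 places forward in the alphabet (wrapping around) — i.e. ROT13.
Starting from "emerald": after the first operation, "el"; after the second, "ry".
(Check on "quality": → "at" → "ng" ✓)

ry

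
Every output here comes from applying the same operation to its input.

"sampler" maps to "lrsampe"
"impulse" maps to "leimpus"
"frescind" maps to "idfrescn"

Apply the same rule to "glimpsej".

The transformation: move the last 2 characters to the front (rotate right by 2), then swap the first and last characters.
Starting from "glimpsej": after the first operation, "ejglimps"; after the second, "sjglimpe".

sjglimpe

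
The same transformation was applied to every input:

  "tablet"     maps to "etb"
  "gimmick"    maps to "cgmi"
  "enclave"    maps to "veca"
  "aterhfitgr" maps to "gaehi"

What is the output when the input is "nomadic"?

inmd

The transformation: move the last 2 characters to the front (rotate right by 2), then keep every other character starting from the first (positions 1st, 3rd, 5th, ...).
Applying both steps to "nomadic": "icnomad", then "inmd".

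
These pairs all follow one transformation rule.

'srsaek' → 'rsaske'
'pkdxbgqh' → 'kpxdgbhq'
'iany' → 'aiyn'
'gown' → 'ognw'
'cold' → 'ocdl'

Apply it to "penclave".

Each output is the input with this applied: swap each adjacent pair of characters (1↔2, 3↔4, ...).
"penclave" → "epcnalev".

epcnalev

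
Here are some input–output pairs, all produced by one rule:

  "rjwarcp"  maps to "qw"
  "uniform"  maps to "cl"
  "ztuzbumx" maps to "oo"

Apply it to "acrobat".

The transformation: keep one character in every 3, starting at position 3 (positions 3rd, 6th, 9th, ...), then shift every letter 6 places backward in the alphabet (wrapping around).
On "acrobat": the first step gives "ra", and the second then gives "lu".

lu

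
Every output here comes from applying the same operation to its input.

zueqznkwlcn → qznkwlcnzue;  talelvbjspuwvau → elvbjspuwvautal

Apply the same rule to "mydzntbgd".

zntbgdmyd

Rule — move the first 3 characters to the end (rotate left by 3).
So "mydzntbgd" becomes "zntbgdmyd".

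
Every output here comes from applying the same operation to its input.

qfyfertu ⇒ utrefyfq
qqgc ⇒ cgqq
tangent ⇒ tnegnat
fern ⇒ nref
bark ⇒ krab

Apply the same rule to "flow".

wolf

The rule is to reverse the string.
Doing the same to "flow": "wolf".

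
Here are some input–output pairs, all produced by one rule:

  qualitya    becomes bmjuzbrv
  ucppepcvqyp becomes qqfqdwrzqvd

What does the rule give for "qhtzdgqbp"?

The transformation: move the first 2 characters to the end (rotate left by 2), then shift every letter 1 place forward in the alphabet (wrapping around).
Applying that to "qhtzdgqbp" gives "uaehrcqri".

uaehrcqri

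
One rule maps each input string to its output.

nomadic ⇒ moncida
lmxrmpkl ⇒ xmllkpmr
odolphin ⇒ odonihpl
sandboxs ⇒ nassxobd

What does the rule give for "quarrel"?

What's happening: move the first 3 characters to the end (rotate left by 3), then reverse the string.
Applying both steps to "quarrel": "rrelqua", then "auqlerr".

auqlerr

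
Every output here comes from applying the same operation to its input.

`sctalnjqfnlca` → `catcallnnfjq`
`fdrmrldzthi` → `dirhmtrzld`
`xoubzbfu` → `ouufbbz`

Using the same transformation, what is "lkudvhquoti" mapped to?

The pattern: delete the first character, then take characters alternately from the front and the back (1st, last, 2nd, 2nd-last, ...).
Doing the same to "lkudvhquoti": "kiutdovuhq".
(Check on "xoubzbfu": → "oubzbfu" → "ouufbbz" ✓)

kiutdovuhq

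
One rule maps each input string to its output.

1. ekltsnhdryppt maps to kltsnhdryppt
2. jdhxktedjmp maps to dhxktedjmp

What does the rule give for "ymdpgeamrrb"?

mdpgeamrrb

Rule — delete the first character.
So "ymdpgeamrrb" becomes "mdpgeamrrb".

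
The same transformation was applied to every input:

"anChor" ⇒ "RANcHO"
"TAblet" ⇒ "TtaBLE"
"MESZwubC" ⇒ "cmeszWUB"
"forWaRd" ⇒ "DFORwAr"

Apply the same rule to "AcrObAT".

taCRoBa

The rule is to move the last character to the front, then flip the case of every letter.
"AcrObAT" → "TAcrObA" → "taCRoBa".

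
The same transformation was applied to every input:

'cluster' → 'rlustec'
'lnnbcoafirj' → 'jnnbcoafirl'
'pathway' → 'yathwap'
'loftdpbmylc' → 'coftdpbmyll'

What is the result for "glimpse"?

The transformation: swap the first and last characters.
Applying that to "glimpse" gives "elimpsg".

elimpsg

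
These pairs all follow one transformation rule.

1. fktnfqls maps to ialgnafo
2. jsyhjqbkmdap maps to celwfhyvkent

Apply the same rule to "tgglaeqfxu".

gvzlaspobb

What's happening: shift every letter 5 places backward in the alphabet (wrapping around), then move the first 3 characters to the end (rotate left by 3).
So "tgglaeqfxu" becomes "gvzlaspobb".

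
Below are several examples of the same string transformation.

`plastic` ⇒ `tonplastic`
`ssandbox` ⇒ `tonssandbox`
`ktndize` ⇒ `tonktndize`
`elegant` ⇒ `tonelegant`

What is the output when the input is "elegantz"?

tonelegantz

The rule is to prepend "ton".
Doing the same to "elegantz": "tonelegantz".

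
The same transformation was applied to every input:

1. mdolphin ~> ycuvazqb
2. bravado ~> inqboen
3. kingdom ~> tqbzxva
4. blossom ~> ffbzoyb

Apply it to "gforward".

Rule — move the first 3 characters to the end (rotate left by 3), then shift every letter 13 places forward in the alphabet (wrapping around) — i.e. ROT13.
Working it through for "gforward": intermediate "rwardgfo", final "ejneqtsb".

ejneqtsb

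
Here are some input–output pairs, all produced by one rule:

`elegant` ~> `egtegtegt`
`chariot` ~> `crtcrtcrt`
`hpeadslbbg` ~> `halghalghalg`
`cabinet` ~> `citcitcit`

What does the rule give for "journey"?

jryjryjry

Rule — keep one character in every 3, starting at position 1 (positions 1st, 4th, 7th, ...), then write the whole string 3 times in a row.
"journey" → "jry" → "jryjryjry".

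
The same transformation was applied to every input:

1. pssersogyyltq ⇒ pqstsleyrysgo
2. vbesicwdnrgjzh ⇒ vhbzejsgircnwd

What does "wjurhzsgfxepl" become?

wljpuerxhfzgs

What's happening: take characters alternately from the front and the back (1st, last, 2nd, 2nd-last, ...).
Doing the same to "wjurhzsgfxepl": "wljpuerxhfzgs".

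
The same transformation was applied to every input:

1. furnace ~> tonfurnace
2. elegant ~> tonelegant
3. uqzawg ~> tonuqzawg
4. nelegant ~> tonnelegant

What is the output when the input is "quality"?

Looking at the pairs, the operation is to prepend "ton".
So "quality" becomes "tonquality".

tonquality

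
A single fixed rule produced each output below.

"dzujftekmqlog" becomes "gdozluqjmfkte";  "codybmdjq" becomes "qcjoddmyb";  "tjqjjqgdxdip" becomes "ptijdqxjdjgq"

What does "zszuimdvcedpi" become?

In each case the input is transformed by: reverse the string, then take characters alternately from the front and the back (1st, last, 2nd, 2nd-last, ...).
"zszuimdvcedpi" → "ipdecvdmiuzsz" → "izpsdzeucivmd".
(Check on "dzujftekmqlog": → "golqmketfjuzd" → "gdozluqjmfkte" ✓)

izpsdzeucivmd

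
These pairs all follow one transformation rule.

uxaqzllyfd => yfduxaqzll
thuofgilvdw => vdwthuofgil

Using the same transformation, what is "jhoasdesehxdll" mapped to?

In each case the input is transformed by: move the last 3 characters to the front (rotate right by 3).
For "jhoasdesehxdll" the result is "dlljhoasdesehx".

dlljhoasdesehx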